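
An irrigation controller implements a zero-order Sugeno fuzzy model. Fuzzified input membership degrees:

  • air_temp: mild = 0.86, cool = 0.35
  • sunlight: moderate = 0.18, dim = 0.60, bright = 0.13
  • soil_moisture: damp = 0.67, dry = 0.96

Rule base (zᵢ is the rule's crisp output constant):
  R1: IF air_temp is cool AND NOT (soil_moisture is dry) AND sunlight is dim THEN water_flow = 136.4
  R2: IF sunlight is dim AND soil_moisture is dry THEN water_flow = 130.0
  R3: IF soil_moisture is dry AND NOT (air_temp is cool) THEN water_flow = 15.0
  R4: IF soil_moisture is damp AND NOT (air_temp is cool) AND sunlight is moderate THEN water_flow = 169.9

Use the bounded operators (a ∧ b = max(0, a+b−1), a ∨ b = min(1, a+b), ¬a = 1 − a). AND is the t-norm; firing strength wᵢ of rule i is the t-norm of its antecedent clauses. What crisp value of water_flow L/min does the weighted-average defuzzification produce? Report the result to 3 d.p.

R1 (z=136.4): cool=0.35, ¬dry=1−0.96=0.04, dim=0.60; AND[max(0, a+b−1)] → w = 0.00
R2 (z=130.0): dim=0.60, dry=0.96; AND[max(0, a+b−1)] → w = 0.56
R3 (z=15.0): dry=0.96, ¬cool=1−0.35=0.65; AND[max(0, a+b−1)] → w = 0.61
R4 (z=169.9): damp=0.67, ¬cool=1−0.35=0.65, moderate=0.18; AND[max(0, a+b−1)] → w = 0.00
Weighted average = (0.00·136.4 + 0.56·130.0 + 0.61·15.0 + 0.00·169.9) / (0.00 + 0.56 + 0.61 + 0.00)
  = 81.9500 / 1.1700 = 70.043

70.043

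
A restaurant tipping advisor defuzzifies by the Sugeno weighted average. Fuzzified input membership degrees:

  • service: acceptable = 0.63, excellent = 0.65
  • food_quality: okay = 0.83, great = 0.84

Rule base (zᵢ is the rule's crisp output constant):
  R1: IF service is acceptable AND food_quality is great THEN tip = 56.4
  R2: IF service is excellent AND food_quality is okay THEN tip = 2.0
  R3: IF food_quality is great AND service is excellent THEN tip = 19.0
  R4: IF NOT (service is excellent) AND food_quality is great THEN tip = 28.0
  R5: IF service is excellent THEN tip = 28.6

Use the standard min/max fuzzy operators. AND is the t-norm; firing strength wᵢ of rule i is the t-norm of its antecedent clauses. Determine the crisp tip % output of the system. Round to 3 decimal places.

26.475

R1 (z=56.4): acceptable=0.63, great=0.84; AND[min(a, b)] → w = 0.63
R2 (z=2.0): excellent=0.65, okay=0.83; AND[min(a, b)] → w = 0.65
R3 (z=19.0): great=0.84, excellent=0.65; AND[min(a, b)] → w = 0.65
R4 (z=28.0): ¬excellent=1−0.65=0.35, great=0.84; AND[min(a, b)] → w = 0.35
R5 (z=28.6): excellent=0.65 → w = 0.65
Weighted average = (0.63·56.4 + 0.65·2.0 + 0.65·19.0 + 0.35·28.0 + 0.65·28.6) / (0.63 + 0.65 + 0.65 + 0.35 + 0.65)
  = 77.5720 / 2.9300 = 26.475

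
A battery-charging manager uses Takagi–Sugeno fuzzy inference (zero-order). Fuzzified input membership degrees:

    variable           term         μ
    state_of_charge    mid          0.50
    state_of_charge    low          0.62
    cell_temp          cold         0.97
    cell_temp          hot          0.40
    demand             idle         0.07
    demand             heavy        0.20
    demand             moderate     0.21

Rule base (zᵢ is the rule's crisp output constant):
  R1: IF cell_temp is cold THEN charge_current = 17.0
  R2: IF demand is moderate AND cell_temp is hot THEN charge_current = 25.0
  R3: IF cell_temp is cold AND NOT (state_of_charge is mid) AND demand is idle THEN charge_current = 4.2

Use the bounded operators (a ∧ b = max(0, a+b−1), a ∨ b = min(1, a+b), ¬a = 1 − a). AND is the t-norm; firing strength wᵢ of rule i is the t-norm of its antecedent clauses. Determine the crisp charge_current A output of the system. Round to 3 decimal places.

R1 (z=17.0): cold=0.97 → w = 0.97
R2 (z=25.0): moderate=0.21, hot=0.40; AND[max(0, a+b−1)] → w = 0.00
R3 (z=4.2): cold=0.97, ¬mid=1−0.50=0.50, idle=0.07; AND[max(0, a+b−1)] → w = 0.00
Weighted average = (0.97·17.0 + 0.00·25.0 + 0.00·4.2) / (0.97 + 0.00 + 0.00)
  = 16.4900 / 0.9700 = 17.000

17.000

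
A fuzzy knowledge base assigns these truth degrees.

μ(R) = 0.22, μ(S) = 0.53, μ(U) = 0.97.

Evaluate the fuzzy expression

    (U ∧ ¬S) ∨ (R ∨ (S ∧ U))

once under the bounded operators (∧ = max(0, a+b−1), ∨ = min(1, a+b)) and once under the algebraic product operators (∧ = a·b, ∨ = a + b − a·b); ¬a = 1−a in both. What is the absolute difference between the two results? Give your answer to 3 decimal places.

Under bounded:
  ¬S = 1 − 0.53 = 0.47
  U ∧ ¬S = max(0, a+b−1) on (0.97, 0.47) = 0.44
  S ∧ U = max(0, a+b−1) on (0.53, 0.97) = 0.50
  R ∨ (S ∧ U) = min(1, a+b) on (0.22, 0.50) = 0.72
  (U ∧ ¬S) ∨ (R ∨ (S ∧ U)) = min(1, a+b) on (0.44, 0.72) = 1.00
  → value = 1.0000
Under algebraic product:
  ¬S = 1 − 0.5300 = 0.4700
  U ∧ ¬S = a·b on (0.9700, 0.4700) = 0.4559
  S ∧ U = a·b on (0.5300, 0.9700) = 0.5141
  R ∨ (S ∧ U) = a + b − a·b on (0.2200, 0.5141) = 0.6210
  (U ∧ ¬S) ∨ (R ∨ (S ∧ U)) = a + b − a·b on (0.4559, 0.6210) = 0.7938
  → value = 0.7938
|1.0000 − 0.7938| = 0.206

0.206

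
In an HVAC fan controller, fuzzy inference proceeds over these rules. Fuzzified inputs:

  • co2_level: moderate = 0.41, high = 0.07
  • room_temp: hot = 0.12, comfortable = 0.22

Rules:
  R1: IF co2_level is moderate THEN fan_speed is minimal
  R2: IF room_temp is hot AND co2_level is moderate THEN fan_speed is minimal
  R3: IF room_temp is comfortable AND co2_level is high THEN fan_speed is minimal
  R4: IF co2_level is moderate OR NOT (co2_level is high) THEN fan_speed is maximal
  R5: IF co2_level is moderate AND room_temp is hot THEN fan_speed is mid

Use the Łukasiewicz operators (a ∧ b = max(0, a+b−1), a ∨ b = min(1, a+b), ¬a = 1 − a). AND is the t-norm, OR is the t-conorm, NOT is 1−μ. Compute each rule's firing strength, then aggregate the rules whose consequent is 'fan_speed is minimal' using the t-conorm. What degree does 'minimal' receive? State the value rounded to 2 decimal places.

R1: moderate=0.41 → w = 0.41
R2: hot=0.12, moderate=0.41; AND[max(0, a+b−1)] → w = 0.00
R3: comfortable=0.22, high=0.07; AND[max(0, a+b−1)] → w = 0.00
R4: moderate=0.41, ¬high=1−0.07=0.93; OR[min(1, a+b)] → w = 1.00
R5: moderate=0.41, hot=0.12; AND[max(0, a+b−1)] → w = 0.00
Rules with consequent 'minimal': {R1, R2, R3} → strengths 0.41, 0.00, 0.00
Aggregate via t-conorm [min(1, a+b)]: 0.41

0.41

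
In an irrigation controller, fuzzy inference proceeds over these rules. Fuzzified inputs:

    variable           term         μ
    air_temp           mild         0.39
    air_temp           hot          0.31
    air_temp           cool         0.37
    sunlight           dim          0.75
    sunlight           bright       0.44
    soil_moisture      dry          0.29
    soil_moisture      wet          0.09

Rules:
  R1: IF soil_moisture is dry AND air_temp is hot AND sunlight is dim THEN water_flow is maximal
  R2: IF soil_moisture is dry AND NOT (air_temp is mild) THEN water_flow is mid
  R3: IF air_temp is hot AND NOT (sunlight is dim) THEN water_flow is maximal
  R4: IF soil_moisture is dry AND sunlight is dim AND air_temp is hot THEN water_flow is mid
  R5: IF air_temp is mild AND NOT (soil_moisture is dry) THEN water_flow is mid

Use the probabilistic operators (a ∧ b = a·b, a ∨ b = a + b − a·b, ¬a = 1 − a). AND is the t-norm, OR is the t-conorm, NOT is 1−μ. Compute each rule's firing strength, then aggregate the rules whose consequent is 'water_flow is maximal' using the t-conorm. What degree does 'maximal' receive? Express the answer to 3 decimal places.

0.140

R1: dry=0.29, hot=0.31, dim=0.75; AND[a·b] → w = 0.0674
R2: dry=0.29, ¬mild=1−0.39=0.61; AND[a·b] → w = 0.1769
R3: hot=0.31, ¬dim=1−0.75=0.25; AND[a·b] → w = 0.0775
R4: dry=0.29, dim=0.75, hot=0.31; AND[a·b] → w = 0.0674
R5: mild=0.39, ¬dry=1−0.29=0.71; AND[a·b] → w = 0.2769
Rules with consequent 'maximal': {R1, R3} → strengths 0.0674, 0.0775
Aggregate via t-conorm [a + b − a·b]: 0.1397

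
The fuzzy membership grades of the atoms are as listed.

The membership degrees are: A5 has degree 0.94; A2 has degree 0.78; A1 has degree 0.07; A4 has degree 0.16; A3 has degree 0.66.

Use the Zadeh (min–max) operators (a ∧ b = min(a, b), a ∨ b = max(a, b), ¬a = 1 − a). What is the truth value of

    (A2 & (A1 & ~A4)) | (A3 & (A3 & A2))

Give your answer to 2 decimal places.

~A4 = 1 − 0.16 = 0.84
A1 & ~A4 = min(a, b) on (0.07, 0.84) = 0.07
A2 & (A1 & ~A4) = min(a, b) on (0.78, 0.07) = 0.07
A3 & A2 = min(a, b) on (0.66, 0.78) = 0.66
A3 & (A3 & A2) = min(a, b) on (0.66, 0.66) = 0.66
(A2 & (A1 & ~A4)) | (A3 & (A3 & A2)) = max(a, b) on (0.07, 0.66) = 0.66

0.66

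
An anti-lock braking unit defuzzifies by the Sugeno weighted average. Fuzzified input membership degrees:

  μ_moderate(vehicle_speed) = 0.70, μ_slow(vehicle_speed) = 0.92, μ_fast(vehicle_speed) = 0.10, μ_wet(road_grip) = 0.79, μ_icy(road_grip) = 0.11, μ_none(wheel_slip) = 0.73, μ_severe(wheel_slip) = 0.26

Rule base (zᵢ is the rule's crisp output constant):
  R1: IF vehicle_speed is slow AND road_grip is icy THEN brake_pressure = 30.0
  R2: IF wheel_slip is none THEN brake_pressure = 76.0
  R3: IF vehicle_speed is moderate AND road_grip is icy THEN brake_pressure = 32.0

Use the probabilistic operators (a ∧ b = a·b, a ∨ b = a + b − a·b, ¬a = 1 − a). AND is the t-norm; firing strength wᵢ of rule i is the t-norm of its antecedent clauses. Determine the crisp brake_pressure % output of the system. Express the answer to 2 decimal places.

67.14

R1 (z=30.0): slow=0.92, icy=0.11; AND[a·b] → w = 0.1012
R2 (z=76.0): none=0.73 → w = 0.7300
R3 (z=32.0): moderate=0.70, icy=0.11; AND[a·b] → w = 0.0770
Weighted average = (0.1012·30.0 + 0.7300·76.0 + 0.0770·32.0) / (0.1012 + 0.7300 + 0.0770)
  = 60.9800 / 0.9082 = 67.14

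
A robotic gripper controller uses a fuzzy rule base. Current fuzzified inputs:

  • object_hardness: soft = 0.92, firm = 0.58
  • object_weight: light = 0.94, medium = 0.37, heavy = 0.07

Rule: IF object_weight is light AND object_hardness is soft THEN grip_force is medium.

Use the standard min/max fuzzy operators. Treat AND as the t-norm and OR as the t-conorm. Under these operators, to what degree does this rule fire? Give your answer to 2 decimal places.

0.92

firing strength: light=0.94, soft=0.92; AND[min(a, b)] → w = 0.92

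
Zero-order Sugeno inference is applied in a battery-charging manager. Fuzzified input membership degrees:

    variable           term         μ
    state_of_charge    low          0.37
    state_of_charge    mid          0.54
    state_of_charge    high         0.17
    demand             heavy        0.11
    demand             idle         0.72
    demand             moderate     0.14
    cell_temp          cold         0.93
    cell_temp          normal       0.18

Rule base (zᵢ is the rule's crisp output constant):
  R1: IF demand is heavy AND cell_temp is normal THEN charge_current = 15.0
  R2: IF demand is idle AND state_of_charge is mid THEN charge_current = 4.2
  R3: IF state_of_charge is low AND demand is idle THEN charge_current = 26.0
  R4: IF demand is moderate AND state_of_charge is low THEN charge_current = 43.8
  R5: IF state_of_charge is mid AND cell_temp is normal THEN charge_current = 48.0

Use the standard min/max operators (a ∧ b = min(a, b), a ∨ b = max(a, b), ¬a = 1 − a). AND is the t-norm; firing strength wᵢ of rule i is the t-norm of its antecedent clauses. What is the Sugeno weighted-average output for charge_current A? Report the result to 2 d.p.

21.13

R1 (z=15.0): heavy=0.11, normal=0.18; AND[min(a, b)] → w = 0.11
R2 (z=4.2): idle=0.72, mid=0.54; AND[min(a, b)] → w = 0.54
R3 (z=26.0): low=0.37, idle=0.72; AND[min(a, b)] → w = 0.37
R4 (z=43.8): moderate=0.14, low=0.37; AND[min(a, b)] → w = 0.14
R5 (z=48.0): mid=0.54, normal=0.18; AND[min(a, b)] → w = 0.18
Weighted average = (0.11·15.0 + 0.54·4.2 + 0.37·26.0 + 0.14·43.8 + 0.18·48.0) / (0.11 + 0.54 + 0.37 + 0.14 + 0.18)
  = 28.3100 / 1.3400 = 21.13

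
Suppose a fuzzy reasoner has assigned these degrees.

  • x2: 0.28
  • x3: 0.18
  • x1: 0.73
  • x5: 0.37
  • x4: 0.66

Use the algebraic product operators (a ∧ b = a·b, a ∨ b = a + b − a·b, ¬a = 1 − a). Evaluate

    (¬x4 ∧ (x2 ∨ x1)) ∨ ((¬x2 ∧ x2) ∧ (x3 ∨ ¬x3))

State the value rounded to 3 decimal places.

0.399

¬x4 = 1 − 0.6600 = 0.3400
x2 ∨ x1 = a + b − a·b on (0.2800, 0.7300) = 0.8056
¬x4 ∧ (x2 ∨ x1) = a·b on (0.3400, 0.8056) = 0.2739
¬x2 = 1 − 0.2800 = 0.7200
¬x2 ∧ x2 = a·b on (0.7200, 0.2800) = 0.2016
¬x3 = 1 − 0.1800 = 0.8200
x3 ∨ ¬x3 = a + b − a·b on (0.1800, 0.8200) = 0.8524
(¬x2 ∧ x2) ∧ (x3 ∨ ¬x3) = a·b on (0.2016, 0.8524) = 0.1718
(¬x4 ∧ (x2 ∨ x1)) ∨ ((¬x2 ∧ x2) ∧ (x3 ∨ ¬x3)) = a + b − a·b on (0.2739, 0.1718) = 0.3987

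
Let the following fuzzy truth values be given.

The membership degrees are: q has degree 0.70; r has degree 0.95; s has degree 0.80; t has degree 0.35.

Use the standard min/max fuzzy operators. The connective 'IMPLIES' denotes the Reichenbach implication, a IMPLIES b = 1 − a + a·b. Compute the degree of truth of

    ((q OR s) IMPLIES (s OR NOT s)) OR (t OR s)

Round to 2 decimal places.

q OR s = max(a, b) on (0.70, 0.80) = 0.80
NOT s = 1 − 0.80 = 0.20
s OR NOT s = max(a, b) on (0.80, 0.20) = 0.80
(q OR s) IMPLIES (s OR NOT s)  [Reichenbach: 1 − a + a·b] with a=0.80, b=0.80 → 0.84
t OR s = max(a, b) on (0.35, 0.80) = 0.80
((q OR s) IMPLIES (s OR NOT s)) OR (t OR s) = max(a, b) on (0.84, 0.80) = 0.84

0.84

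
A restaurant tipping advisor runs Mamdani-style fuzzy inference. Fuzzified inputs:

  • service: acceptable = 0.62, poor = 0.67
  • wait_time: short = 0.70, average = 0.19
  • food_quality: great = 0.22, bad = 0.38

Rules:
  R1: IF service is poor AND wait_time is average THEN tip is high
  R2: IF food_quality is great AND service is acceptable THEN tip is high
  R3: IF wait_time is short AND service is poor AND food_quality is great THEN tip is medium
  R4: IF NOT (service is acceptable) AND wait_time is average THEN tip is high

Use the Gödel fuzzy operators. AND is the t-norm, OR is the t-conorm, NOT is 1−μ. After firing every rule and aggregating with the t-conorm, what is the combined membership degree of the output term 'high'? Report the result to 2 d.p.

0.22

R1: poor=0.67, average=0.19; AND[min(a, b)] → w = 0.19
R2: great=0.22, acceptable=0.62; AND[min(a, b)] → w = 0.22
R3: short=0.70, poor=0.67, great=0.22; AND[min(a, b)] → w = 0.22
R4: ¬acceptable=1−0.62=0.38, average=0.19; AND[min(a, b)] → w = 0.19
Rules with consequent 'high': {R1, R2, R4} → strengths 0.19, 0.22, 0.19
Aggregate via t-conorm [max(a, b)]: 0.22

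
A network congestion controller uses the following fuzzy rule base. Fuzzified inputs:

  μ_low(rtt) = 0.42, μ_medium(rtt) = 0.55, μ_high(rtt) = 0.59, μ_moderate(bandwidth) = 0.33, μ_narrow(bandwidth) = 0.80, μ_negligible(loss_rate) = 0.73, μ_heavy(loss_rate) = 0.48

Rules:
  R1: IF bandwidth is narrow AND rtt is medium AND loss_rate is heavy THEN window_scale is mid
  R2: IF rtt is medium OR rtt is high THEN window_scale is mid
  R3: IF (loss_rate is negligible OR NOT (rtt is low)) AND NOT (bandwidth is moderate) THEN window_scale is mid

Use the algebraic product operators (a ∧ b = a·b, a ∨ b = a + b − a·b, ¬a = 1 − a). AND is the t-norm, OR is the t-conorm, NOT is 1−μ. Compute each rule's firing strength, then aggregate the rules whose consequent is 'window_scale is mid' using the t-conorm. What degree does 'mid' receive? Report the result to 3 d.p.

0.941

R1: narrow=0.80, medium=0.55, heavy=0.48; AND[a·b] → w = 0.2112
R2: medium=0.55, high=0.59; OR[a + b − a·b] → w = 0.8155
R3: (negligible=0.73 OR ¬low=1−0.42=0.58) = 0.8866; AND[a·b] with ¬moderate=1−0.33=0.67 → w = 0.5940
Rules with consequent 'mid': {R1, R2, R3} → strengths 0.2112, 0.8155, 0.5940
Aggregate via t-conorm [a + b − a·b]: 0.9409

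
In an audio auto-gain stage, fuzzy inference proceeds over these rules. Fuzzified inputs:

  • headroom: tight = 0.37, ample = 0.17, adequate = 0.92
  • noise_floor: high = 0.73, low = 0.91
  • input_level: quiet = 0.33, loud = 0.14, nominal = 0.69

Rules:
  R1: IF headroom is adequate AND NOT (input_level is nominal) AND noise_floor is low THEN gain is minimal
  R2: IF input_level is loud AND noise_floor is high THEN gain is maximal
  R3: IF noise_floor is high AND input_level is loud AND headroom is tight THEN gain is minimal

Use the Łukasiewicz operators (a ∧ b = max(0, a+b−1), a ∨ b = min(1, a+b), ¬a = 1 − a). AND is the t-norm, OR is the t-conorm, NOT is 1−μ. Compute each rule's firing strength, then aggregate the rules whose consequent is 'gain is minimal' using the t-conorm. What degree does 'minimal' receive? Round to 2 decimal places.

R1: adequate=0.92, ¬nominal=1−0.69=0.31, low=0.91; AND[max(0, a+b−1)] → w = 0.14
R2: loud=0.14, high=0.73; AND[max(0, a+b−1)] → w = 0.00
R3: high=0.73, loud=0.14, tight=0.37; AND[max(0, a+b−1)] → w = 0.00
Rules with consequent 'minimal': {R1, R3} → strengths 0.14, 0.00
Aggregate via t-conorm [min(1, a+b)]: 0.14

0.14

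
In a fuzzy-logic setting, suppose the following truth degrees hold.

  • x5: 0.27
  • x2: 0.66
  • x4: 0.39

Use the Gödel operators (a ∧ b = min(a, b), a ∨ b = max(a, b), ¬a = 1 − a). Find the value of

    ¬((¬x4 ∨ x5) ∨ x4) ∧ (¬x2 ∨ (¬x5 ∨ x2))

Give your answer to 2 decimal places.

0.39

¬x4 = 1 − 0.39 = 0.61
¬x4 ∨ x5 = max(a, b) on (0.61, 0.27) = 0.61
(¬x4 ∨ x5) ∨ x4 = max(a, b) on (0.61, 0.39) = 0.61
¬((¬x4 ∨ x5) ∨ x4) = 1 − 0.61 = 0.39
¬x2 = 1 − 0.66 = 0.34
¬x5 = 1 − 0.27 = 0.73
¬x5 ∨ x2 = max(a, b) on (0.73, 0.66) = 0.73
¬x2 ∨ (¬x5 ∨ x2) = max(a, b) on (0.34, 0.73) = 0.73
¬((¬x4 ∨ x5) ∨ x4) ∧ (¬x2 ∨ (¬x5 ∨ x2)) = min(a, b) on (0.39, 0.73) = 0.39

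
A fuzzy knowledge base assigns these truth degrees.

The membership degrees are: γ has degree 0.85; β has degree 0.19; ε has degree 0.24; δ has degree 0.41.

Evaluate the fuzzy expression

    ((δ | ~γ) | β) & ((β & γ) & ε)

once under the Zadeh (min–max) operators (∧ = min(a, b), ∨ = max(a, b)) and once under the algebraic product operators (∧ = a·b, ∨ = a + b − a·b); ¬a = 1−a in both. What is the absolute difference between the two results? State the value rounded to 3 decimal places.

0.167

Under Zadeh (min–max):
  ~γ = 1 − 0.85 = 0.15
  δ | ~γ = max(a, b) on (0.41, 0.15) = 0.41
  (δ | ~γ) | β = max(a, b) on (0.41, 0.19) = 0.41
  β & γ = min(a, b) on (0.19, 0.85) = 0.19
  (β & γ) & ε = min(a, b) on (0.19, 0.24) = 0.19
  ((δ | ~γ) | β) & ((β & γ) & ε) = min(a, b) on (0.41, 0.19) = 0.19
  → value = 0.1900
Under algebraic product:
  ~γ = 1 − 0.8500 = 0.1500
  δ | ~γ = a + b − a·b on (0.4100, 0.1500) = 0.4985
  (δ | ~γ) | β = a + b − a·b on (0.4985, 0.1900) = 0.5938
  β & γ = a·b on (0.1900, 0.8500) = 0.1615
  (β & γ) & ε = a·b on (0.1615, 0.2400) = 0.0388
  ((δ | ~γ) | β) & ((β & γ) & ε) = a·b on (0.5938, 0.0388) = 0.0230
  → value = 0.0230
|0.1900 − 0.0230| = 0.167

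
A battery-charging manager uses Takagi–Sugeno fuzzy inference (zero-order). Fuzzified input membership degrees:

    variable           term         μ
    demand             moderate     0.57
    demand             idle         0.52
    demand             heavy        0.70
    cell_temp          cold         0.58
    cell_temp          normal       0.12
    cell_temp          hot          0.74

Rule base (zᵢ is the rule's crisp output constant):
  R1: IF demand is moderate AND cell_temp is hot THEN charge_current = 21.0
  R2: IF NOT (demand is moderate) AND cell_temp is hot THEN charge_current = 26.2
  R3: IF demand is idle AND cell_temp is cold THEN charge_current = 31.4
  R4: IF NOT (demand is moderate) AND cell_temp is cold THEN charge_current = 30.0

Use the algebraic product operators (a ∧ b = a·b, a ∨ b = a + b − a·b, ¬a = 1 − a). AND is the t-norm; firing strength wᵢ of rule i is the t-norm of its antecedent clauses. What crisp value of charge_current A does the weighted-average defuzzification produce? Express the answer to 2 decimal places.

R1 (z=21.0): moderate=0.57, hot=0.74; AND[a·b] → w = 0.4218
R2 (z=26.2): ¬moderate=1−0.57=0.43, hot=0.74; AND[a·b] → w = 0.3182
R3 (z=31.4): idle=0.52, cold=0.58; AND[a·b] → w = 0.3016
R4 (z=30.0): ¬moderate=1−0.57=0.43, cold=0.58; AND[a·b] → w = 0.2494
Weighted average = (0.4218·21.0 + 0.3182·26.2 + 0.3016·31.4 + 0.2494·30.0) / (0.4218 + 0.3182 + 0.3016 + 0.2494)
  = 34.1469 / 1.2910 = 26.45

26.45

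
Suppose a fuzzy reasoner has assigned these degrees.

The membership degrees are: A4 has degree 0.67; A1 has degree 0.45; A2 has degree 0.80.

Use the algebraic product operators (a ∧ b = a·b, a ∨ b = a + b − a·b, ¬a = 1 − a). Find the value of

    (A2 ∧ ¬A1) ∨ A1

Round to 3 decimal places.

¬A1 = 1 − 0.4500 = 0.5500
A2 ∧ ¬A1 = a·b on (0.8000, 0.5500) = 0.4400
(A2 ∧ ¬A1) ∨ A1 = a + b − a·b on (0.4400, 0.4500) = 0.6920

0.692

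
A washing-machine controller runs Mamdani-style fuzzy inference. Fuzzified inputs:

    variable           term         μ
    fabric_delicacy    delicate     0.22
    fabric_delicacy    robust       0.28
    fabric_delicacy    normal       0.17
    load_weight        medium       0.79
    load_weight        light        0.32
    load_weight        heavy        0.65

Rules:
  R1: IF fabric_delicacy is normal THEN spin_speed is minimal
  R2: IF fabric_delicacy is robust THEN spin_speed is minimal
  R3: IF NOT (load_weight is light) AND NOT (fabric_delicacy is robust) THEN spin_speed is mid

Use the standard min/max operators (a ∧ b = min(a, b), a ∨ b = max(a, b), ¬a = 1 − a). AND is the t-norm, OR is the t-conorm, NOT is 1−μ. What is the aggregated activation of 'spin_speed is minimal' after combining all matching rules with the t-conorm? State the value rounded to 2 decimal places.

R1: normal=0.17 → w = 0.17
R2: robust=0.28 → w = 0.28
R3: ¬light=1−0.32=0.68, ¬robust=1−0.28=0.72; AND[min(a, b)] → w = 0.68
Rules with consequent 'minimal': {R1, R2} → strengths 0.17, 0.28
Aggregate via t-conorm [max(a, b)]: 0.28

0.28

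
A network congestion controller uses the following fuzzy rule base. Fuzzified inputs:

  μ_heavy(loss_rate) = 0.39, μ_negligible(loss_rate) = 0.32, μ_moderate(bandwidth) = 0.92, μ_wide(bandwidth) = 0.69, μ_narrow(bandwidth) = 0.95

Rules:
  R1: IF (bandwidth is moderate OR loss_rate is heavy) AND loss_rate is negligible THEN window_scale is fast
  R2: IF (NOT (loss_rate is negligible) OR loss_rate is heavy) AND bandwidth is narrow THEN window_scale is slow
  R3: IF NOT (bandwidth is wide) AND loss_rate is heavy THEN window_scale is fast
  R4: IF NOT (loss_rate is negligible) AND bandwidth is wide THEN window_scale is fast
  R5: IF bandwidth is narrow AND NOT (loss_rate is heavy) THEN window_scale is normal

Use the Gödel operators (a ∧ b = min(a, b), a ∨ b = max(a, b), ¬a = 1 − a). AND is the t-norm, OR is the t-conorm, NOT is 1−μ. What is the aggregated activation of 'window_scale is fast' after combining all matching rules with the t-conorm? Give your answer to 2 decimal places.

R1: (moderate=0.92 OR heavy=0.39) = 0.92; AND[min(a, b)] with negligible=0.32 → w = 0.32
R2: (¬negligible=1−0.32=0.68 OR heavy=0.39) = 0.68; AND[min(a, b)] with narrow=0.95 → w = 0.68
R3: ¬wide=1−0.69=0.31, heavy=0.39; AND[min(a, b)] → w = 0.31
R4: ¬negligible=1−0.32=0.68, wide=0.69; AND[min(a, b)] → w = 0.68
R5: narrow=0.95, ¬heavy=1−0.39=0.61; AND[min(a, b)] → w = 0.61
Rules with consequent 'fast': {R1, R3, R4} → strengths 0.32, 0.31, 0.68
Aggregate via t-conorm [max(a, b)]: 0.68

0.68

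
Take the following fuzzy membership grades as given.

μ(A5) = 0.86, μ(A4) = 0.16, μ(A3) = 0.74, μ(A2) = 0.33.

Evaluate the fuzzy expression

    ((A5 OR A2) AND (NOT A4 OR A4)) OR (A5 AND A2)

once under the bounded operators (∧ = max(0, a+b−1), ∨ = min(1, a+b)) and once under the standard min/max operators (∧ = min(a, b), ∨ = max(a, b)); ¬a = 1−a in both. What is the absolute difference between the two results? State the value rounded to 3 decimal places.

Under bounded:
  A5 OR A2 = min(1, a+b) on (0.86, 0.33) = 1.00
  NOT A4 = 1 − 0.16 = 0.84
  NOT A4 OR A4 = min(1, a+b) on (0.84, 0.16) = 1.00
  (A5 OR A2) AND (NOT A4 OR A4) = max(0, a+b−1) on (1.00, 1.00) = 1.00
  A5 AND A2 = max(0, a+b−1) on (0.86, 0.33) = 0.19
  ((A5 OR A2) AND (NOT A4 OR A4)) OR (A5 AND A2) = min(1, a+b) on (1.00, 0.19) = 1.00
  → value = 1.0000
Under standard min/max:
  A5 OR A2 = max(a, b) on (0.86, 0.33) = 0.86
  NOT A4 = 1 − 0.16 = 0.84
  NOT A4 OR A4 = max(a, b) on (0.84, 0.16) = 0.84
  (A5 OR A2) AND (NOT A4 OR A4) = min(a, b) on (0.86, 0.84) = 0.84
  A5 AND A2 = min(a, b) on (0.86, 0.33) = 0.33
  ((A5 OR A2) AND (NOT A4 OR A4)) OR (A5 AND A2) = max(a, b) on (0.84, 0.33) = 0.84
  → value = 0.8400
|1.0000 − 0.8400| = 0.160

0.160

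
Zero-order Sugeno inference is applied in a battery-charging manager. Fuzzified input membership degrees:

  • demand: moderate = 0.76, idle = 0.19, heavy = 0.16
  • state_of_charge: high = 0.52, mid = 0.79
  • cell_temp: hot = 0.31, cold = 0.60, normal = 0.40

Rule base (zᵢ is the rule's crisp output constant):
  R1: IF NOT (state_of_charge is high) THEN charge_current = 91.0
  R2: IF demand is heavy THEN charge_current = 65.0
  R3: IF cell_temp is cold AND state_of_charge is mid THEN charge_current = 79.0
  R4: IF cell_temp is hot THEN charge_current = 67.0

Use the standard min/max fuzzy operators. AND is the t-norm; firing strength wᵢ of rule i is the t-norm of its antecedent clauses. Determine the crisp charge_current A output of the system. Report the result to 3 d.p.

78.871

R1 (z=91.0): ¬high=1−0.52=0.48 → w = 0.48
R2 (z=65.0): heavy=0.16 → w = 0.16
R3 (z=79.0): cold=0.60, mid=0.79; AND[min(a, b)] → w = 0.60
R4 (z=67.0): hot=0.31 → w = 0.31
Weighted average = (0.48·91.0 + 0.16·65.0 + 0.60·79.0 + 0.31·67.0) / (0.48 + 0.16 + 0.60 + 0.31)
  = 122.2500 / 1.5500 = 78.871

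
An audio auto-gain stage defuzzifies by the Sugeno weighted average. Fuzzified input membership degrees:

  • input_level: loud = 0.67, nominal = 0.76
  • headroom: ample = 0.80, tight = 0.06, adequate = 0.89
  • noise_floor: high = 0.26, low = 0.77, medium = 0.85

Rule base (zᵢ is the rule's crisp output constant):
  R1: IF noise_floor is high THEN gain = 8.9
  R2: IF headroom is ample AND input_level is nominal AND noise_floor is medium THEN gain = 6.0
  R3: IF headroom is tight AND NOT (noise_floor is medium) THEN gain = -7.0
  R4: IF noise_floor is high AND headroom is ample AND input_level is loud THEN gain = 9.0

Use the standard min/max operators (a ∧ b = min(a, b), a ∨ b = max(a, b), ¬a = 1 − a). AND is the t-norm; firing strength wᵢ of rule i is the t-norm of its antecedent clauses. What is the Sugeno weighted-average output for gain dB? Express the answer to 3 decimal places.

6.563

R1 (z=8.9): high=0.26 → w = 0.26
R2 (z=6.0): ample=0.80, nominal=0.76, medium=0.85; AND[min(a, b)] → w = 0.76
R3 (z=-7.0): tight=0.06, ¬medium=1−0.85=0.15; AND[min(a, b)] → w = 0.06
R4 (z=9.0): high=0.26, ample=0.80, loud=0.67; AND[min(a, b)] → w = 0.26
Weighted average = (0.26·8.9 + 0.76·6.0 + 0.06·-7.0 + 0.26·9.0) / (0.26 + 0.76 + 0.06 + 0.26)
  = 8.7940 / 1.3400 = 6.563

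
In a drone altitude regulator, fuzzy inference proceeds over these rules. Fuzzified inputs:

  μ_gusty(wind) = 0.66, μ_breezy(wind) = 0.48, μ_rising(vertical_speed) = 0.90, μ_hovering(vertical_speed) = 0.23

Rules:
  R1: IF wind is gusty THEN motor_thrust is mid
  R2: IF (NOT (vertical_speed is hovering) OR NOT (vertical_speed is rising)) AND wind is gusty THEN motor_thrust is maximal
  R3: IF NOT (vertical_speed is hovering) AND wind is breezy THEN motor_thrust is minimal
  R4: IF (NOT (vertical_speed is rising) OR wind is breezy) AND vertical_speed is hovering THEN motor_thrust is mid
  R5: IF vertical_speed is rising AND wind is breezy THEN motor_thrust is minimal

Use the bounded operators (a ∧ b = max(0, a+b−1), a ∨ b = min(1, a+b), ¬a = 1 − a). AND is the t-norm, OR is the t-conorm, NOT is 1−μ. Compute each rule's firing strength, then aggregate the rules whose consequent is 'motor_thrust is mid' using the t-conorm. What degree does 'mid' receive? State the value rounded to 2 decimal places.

0.66

R1: gusty=0.66 → w = 0.66
R2: (¬hovering=1−0.23=0.77 OR ¬rising=1−0.90=0.10) = 0.87; AND[max(0, a+b−1)] with gusty=0.66 → w = 0.53
R3: ¬hovering=1−0.23=0.77, breezy=0.48; AND[max(0, a+b−1)] → w = 0.25
R4: (¬rising=1−0.90=0.10 OR breezy=0.48) = 0.58; AND[max(0, a+b−1)] with hovering=0.23 → w = 0.00
R5: rising=0.90, breezy=0.48; AND[max(0, a+b−1)] → w = 0.38
Rules with consequent 'mid': {R1, R4} → strengths 0.66, 0.00
Aggregate via t-conorm [min(1, a+b)]: 0.66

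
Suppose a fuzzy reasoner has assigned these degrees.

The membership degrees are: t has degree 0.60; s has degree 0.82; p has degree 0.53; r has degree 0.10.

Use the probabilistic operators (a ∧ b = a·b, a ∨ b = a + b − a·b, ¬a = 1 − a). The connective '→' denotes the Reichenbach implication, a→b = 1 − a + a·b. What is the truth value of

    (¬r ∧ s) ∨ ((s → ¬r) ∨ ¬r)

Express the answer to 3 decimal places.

¬r = 1 − 0.1000 = 0.9000
¬r ∧ s = a·b on (0.9000, 0.8200) = 0.7380
¬r = 1 − 0.1000 = 0.9000
s → ¬r  [Reichenbach: 1 − a + a·b] with a=0.8200, b=0.9000 → 0.9180
¬r = 1 − 0.1000 = 0.9000
(s → ¬r) ∨ ¬r = a + b − a·b on (0.9180, 0.9000) = 0.9918
(¬r ∧ s) ∨ ((s → ¬r) ∨ ¬r) = a + b − a·b on (0.7380, 0.9918) = 0.9979

0.998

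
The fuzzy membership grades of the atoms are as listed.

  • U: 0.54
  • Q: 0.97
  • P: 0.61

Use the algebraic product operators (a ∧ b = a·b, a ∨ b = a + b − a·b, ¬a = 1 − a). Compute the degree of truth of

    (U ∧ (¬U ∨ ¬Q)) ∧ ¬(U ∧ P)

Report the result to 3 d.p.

¬U = 1 − 0.5400 = 0.4600
¬Q = 1 − 0.9700 = 0.0300
¬U ∨ ¬Q = a + b − a·b on (0.4600, 0.0300) = 0.4762
U ∧ (¬U ∨ ¬Q) = a·b on (0.5400, 0.4762) = 0.2571
U ∧ P = a·b on (0.5400, 0.6100) = 0.3294
¬(U ∧ P) = 1 − 0.3294 = 0.6706
(U ∧ (¬U ∨ ¬Q)) ∧ ¬(U ∧ P) = a·b on (0.2571, 0.6706) = 0.1724

0.172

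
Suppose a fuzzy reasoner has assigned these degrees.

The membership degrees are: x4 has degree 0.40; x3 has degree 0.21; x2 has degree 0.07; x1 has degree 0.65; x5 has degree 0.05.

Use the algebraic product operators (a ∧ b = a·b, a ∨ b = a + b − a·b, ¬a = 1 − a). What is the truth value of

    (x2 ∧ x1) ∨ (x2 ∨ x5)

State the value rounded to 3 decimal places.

x2 ∧ x1 = a·b on (0.0700, 0.6500) = 0.0455
x2 ∨ x5 = a + b − a·b on (0.0700, 0.0500) = 0.1165
(x2 ∧ x1) ∨ (x2 ∨ x5) = a + b − a·b on (0.0455, 0.1165) = 0.1567

0.157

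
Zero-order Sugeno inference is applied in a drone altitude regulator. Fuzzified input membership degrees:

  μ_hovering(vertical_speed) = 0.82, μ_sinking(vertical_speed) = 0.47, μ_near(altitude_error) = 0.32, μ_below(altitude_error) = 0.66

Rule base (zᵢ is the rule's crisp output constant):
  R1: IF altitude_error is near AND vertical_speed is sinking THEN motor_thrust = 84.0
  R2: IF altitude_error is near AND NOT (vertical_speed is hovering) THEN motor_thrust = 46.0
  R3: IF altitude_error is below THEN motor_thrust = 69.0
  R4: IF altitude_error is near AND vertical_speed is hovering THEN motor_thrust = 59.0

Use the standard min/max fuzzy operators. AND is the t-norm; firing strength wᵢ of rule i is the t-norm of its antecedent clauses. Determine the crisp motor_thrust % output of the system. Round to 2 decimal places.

67.28

R1 (z=84.0): near=0.32, sinking=0.47; AND[min(a, b)] → w = 0.32
R2 (z=46.0): near=0.32, ¬hovering=1−0.82=0.18; AND[min(a, b)] → w = 0.18
R3 (z=69.0): below=0.66 → w = 0.66
R4 (z=59.0): near=0.32, hovering=0.82; AND[min(a, b)] → w = 0.32
Weighted average = (0.32·84.0 + 0.18·46.0 + 0.66·69.0 + 0.32·59.0) / (0.32 + 0.18 + 0.66 + 0.32)
  = 99.5800 / 1.4800 = 67.28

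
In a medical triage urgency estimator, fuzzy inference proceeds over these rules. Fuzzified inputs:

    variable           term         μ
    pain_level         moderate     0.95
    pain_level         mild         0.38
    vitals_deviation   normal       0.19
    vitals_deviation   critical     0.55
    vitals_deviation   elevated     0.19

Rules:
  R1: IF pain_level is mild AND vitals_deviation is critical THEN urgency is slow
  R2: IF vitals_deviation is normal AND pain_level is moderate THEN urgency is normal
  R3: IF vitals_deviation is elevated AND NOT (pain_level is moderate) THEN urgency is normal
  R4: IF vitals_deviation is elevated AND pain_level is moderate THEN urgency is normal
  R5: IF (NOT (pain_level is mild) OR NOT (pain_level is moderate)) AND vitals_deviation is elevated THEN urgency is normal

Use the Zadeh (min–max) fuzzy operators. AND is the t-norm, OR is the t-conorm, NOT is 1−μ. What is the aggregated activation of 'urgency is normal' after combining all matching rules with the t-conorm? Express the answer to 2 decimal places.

0.19

R1: mild=0.38, critical=0.55; AND[min(a, b)] → w = 0.38
R2: normal=0.19, moderate=0.95; AND[min(a, b)] → w = 0.19
R3: elevated=0.19, ¬moderate=1−0.95=0.05; AND[min(a, b)] → w = 0.05
R4: elevated=0.19, moderate=0.95; AND[min(a, b)] → w = 0.19
R5: (¬mild=1−0.38=0.62 OR ¬moderate=1−0.95=0.05) = 0.62; AND[min(a, b)] with elevated=0.19 → w = 0.19
Rules with consequent 'normal': {R2, R3, R4, R5} → strengths 0.19, 0.05, 0.19, 0.19
Aggregate via t-conorm [max(a, b)]: 0.19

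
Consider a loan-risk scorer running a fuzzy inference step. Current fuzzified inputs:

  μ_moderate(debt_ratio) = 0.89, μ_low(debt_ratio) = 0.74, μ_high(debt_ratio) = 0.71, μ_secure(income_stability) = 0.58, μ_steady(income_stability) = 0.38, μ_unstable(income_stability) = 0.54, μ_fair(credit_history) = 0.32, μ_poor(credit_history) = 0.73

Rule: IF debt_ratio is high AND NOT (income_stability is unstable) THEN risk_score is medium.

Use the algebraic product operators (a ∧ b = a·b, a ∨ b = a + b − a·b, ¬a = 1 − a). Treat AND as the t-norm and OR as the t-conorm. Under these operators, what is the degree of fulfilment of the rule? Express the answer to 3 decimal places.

firing strength: high=0.71, ¬unstable=1−0.54=0.46; AND[a·b] → w = 0.3266

0.327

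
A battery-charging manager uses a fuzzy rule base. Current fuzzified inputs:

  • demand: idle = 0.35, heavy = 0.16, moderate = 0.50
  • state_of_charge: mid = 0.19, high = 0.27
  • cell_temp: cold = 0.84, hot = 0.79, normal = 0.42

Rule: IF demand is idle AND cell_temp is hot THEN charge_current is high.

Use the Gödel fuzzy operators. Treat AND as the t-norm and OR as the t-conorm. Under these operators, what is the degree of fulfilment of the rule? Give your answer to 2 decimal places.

firing strength: idle=0.35, hot=0.79; AND[min(a, b)] → w = 0.35

0.35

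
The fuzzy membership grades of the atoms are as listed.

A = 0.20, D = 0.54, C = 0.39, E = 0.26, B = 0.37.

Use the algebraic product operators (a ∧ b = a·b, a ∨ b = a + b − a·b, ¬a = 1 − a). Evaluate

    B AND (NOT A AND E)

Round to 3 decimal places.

0.077

NOT A = 1 − 0.2000 = 0.8000
NOT A AND E = a·b on (0.8000, 0.2600) = 0.2080
B AND (NOT A AND E) = a·b on (0.3700, 0.2080) = 0.0770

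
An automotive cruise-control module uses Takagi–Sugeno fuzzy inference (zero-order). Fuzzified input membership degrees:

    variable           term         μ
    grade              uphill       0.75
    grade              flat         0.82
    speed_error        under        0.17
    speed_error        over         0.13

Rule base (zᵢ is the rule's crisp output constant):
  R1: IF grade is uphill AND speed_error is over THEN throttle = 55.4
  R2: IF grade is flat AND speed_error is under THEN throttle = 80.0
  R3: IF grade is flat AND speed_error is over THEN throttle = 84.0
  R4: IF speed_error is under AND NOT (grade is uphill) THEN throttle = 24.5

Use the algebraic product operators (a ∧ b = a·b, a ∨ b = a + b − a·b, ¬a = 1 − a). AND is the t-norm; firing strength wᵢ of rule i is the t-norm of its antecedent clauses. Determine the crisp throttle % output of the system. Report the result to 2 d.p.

68.78

R1 (z=55.4): uphill=0.75, over=0.13; AND[a·b] → w = 0.0975
R2 (z=80.0): flat=0.82, under=0.17; AND[a·b] → w = 0.1394
R3 (z=84.0): flat=0.82, over=0.13; AND[a·b] → w = 0.1066
R4 (z=24.5): under=0.17, ¬uphill=1−0.75=0.25; AND[a·b] → w = 0.0425
Weighted average = (0.0975·55.4 + 0.1394·80.0 + 0.1066·84.0 + 0.0425·24.5) / (0.0975 + 0.1394 + 0.1066 + 0.0425)
  = 26.5492 / 0.3860 = 68.78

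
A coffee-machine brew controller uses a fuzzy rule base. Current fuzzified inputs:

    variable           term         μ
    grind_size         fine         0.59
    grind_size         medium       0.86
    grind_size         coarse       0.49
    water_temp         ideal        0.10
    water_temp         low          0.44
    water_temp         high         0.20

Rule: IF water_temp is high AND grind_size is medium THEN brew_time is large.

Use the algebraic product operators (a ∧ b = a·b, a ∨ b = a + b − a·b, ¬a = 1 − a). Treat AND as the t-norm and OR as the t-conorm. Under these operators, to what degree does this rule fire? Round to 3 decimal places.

firing strength: high=0.20, medium=0.86; AND[a·b] → w = 0.1720

0.172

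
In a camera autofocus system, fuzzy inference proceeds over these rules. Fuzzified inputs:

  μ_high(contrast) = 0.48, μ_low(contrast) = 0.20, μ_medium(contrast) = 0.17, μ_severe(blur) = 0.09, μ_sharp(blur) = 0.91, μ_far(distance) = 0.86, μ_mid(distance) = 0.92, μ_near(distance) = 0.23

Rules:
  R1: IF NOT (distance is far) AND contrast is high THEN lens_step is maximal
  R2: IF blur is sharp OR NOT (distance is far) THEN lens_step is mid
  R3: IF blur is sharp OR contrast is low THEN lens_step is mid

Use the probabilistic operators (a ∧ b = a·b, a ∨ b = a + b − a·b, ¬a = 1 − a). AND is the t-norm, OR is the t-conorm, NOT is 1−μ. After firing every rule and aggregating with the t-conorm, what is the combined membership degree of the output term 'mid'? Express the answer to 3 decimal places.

R1: ¬far=1−0.86=0.14, high=0.48; AND[a·b] → w = 0.0672
R2: sharp=0.91, ¬far=1−0.86=0.14; OR[a + b − a·b] → w = 0.9226
R3: sharp=0.91, low=0.20; OR[a + b − a·b] → w = 0.9280
Rules with consequent 'mid': {R2, R3} → strengths 0.9226, 0.9280
Aggregate via t-conorm [a + b − a·b]: 0.9944

0.994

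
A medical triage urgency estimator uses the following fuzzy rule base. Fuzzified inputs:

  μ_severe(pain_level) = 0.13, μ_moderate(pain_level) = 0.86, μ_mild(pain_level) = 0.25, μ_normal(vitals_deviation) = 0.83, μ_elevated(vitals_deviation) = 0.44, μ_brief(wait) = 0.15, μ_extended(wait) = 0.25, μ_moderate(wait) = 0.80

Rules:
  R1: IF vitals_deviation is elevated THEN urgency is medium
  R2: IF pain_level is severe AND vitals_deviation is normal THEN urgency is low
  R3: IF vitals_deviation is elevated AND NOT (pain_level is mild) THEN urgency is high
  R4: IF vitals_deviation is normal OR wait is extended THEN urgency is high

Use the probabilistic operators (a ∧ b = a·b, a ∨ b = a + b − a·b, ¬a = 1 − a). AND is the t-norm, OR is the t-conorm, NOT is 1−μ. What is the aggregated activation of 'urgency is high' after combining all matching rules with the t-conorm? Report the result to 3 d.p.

R1: elevated=0.44 → w = 0.4400
R2: severe=0.13, normal=0.83; AND[a·b] → w = 0.1079
R3: elevated=0.44, ¬mild=1−0.25=0.75; AND[a·b] → w = 0.3300
R4: normal=0.83, extended=0.25; OR[a + b − a·b] → w = 0.8725
Rules with consequent 'high': {R3, R4} → strengths 0.3300, 0.8725
Aggregate via t-conorm [a + b − a·b]: 0.9146

0.915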